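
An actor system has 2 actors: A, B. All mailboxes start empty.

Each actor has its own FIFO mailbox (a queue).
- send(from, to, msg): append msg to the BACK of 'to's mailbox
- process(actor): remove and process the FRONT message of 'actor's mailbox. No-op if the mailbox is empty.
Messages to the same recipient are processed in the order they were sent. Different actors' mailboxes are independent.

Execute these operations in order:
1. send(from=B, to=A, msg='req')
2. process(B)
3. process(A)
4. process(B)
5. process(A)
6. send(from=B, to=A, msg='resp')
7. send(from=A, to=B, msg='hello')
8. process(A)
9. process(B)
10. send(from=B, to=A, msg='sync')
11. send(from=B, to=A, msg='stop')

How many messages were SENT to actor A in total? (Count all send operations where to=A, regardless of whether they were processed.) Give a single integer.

After 1 (send(from=B, to=A, msg='req')): A:[req] B:[]
After 2 (process(B)): A:[req] B:[]
After 3 (process(A)): A:[] B:[]
After 4 (process(B)): A:[] B:[]
After 5 (process(A)): A:[] B:[]
After 6 (send(from=B, to=A, msg='resp')): A:[resp] B:[]
After 7 (send(from=A, to=B, msg='hello')): A:[resp] B:[hello]
After 8 (process(A)): A:[] B:[hello]
After 9 (process(B)): A:[] B:[]
After 10 (send(from=B, to=A, msg='sync')): A:[sync] B:[]
After 11 (send(from=B, to=A, msg='stop')): A:[sync,stop] B:[]

Answer: 4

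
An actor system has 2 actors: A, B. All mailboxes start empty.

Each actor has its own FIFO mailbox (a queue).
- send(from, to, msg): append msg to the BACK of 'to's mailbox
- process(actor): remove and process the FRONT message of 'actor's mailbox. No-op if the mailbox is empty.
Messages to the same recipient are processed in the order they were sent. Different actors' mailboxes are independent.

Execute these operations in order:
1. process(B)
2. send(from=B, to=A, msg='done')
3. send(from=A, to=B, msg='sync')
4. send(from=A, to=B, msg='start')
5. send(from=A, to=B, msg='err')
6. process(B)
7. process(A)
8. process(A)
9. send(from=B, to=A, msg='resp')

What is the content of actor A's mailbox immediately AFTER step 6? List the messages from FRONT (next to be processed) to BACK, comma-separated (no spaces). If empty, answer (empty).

After 1 (process(B)): A:[] B:[]
After 2 (send(from=B, to=A, msg='done')): A:[done] B:[]
After 3 (send(from=A, to=B, msg='sync')): A:[done] B:[sync]
After 4 (send(from=A, to=B, msg='start')): A:[done] B:[sync,start]
After 5 (send(from=A, to=B, msg='err')): A:[done] B:[sync,start,err]
After 6 (process(B)): A:[done] B:[start,err]

done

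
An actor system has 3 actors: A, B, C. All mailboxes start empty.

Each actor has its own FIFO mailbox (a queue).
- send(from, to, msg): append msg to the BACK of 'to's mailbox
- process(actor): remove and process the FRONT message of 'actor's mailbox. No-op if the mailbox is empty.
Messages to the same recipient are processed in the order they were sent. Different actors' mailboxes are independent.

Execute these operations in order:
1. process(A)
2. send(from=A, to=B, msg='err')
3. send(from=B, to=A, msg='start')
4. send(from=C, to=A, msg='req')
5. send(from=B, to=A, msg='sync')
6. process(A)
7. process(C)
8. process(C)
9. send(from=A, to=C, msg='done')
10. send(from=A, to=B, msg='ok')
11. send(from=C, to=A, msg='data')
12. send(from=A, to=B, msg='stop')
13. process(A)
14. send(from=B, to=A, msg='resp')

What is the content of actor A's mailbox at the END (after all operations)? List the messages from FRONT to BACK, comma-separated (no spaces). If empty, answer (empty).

After 1 (process(A)): A:[] B:[] C:[]
After 2 (send(from=A, to=B, msg='err')): A:[] B:[err] C:[]
After 3 (send(from=B, to=A, msg='start')): A:[start] B:[err] C:[]
After 4 (send(from=C, to=A, msg='req')): A:[start,req] B:[err] C:[]
After 5 (send(from=B, to=A, msg='sync')): A:[start,req,sync] B:[err] C:[]
After 6 (process(A)): A:[req,sync] B:[err] C:[]
After 7 (process(C)): A:[req,sync] B:[err] C:[]
After 8 (process(C)): A:[req,sync] B:[err] C:[]
After 9 (send(from=A, to=C, msg='done')): A:[req,sync] B:[err] C:[done]
After 10 (send(from=A, to=B, msg='ok')): A:[req,sync] B:[err,ok] C:[done]
After 11 (send(from=C, to=A, msg='data')): A:[req,sync,data] B:[err,ok] C:[done]
After 12 (send(from=A, to=B, msg='stop')): A:[req,sync,data] B:[err,ok,stop] C:[done]
After 13 (process(A)): A:[sync,data] B:[err,ok,stop] C:[done]
After 14 (send(from=B, to=A, msg='resp')): A:[sync,data,resp] B:[err,ok,stop] C:[done]

Answer: sync,data,resp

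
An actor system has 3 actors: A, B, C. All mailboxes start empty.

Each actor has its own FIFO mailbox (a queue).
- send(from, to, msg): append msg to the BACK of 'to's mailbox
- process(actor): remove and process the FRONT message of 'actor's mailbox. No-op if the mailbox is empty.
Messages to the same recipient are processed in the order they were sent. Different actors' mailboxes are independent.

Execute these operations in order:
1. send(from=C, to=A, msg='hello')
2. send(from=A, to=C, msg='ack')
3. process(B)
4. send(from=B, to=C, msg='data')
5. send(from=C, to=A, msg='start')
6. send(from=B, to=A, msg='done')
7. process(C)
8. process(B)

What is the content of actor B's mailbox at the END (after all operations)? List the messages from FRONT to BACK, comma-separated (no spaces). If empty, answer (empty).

After 1 (send(from=C, to=A, msg='hello')): A:[hello] B:[] C:[]
After 2 (send(from=A, to=C, msg='ack')): A:[hello] B:[] C:[ack]
After 3 (process(B)): A:[hello] B:[] C:[ack]
After 4 (send(from=B, to=C, msg='data')): A:[hello] B:[] C:[ack,data]
After 5 (send(from=C, to=A, msg='start')): A:[hello,start] B:[] C:[ack,data]
After 6 (send(from=B, to=A, msg='done')): A:[hello,start,done] B:[] C:[ack,data]
After 7 (process(C)): A:[hello,start,done] B:[] C:[data]
After 8 (process(B)): A:[hello,start,done] B:[] C:[data]

Answer: (empty)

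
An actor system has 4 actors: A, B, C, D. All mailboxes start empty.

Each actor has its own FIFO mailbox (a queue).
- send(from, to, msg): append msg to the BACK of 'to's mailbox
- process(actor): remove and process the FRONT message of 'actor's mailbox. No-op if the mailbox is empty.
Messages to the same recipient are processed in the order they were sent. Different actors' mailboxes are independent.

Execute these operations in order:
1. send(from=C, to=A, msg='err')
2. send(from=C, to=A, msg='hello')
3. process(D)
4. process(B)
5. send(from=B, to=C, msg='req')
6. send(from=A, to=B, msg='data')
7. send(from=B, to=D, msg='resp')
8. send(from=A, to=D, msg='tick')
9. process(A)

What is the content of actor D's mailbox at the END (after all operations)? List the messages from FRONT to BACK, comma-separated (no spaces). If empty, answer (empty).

Answer: resp,tick

Derivation:
After 1 (send(from=C, to=A, msg='err')): A:[err] B:[] C:[] D:[]
After 2 (send(from=C, to=A, msg='hello')): A:[err,hello] B:[] C:[] D:[]
After 3 (process(D)): A:[err,hello] B:[] C:[] D:[]
After 4 (process(B)): A:[err,hello] B:[] C:[] D:[]
After 5 (send(from=B, to=C, msg='req')): A:[err,hello] B:[] C:[req] D:[]
After 6 (send(from=A, to=B, msg='data')): A:[err,hello] B:[data] C:[req] D:[]
After 7 (send(from=B, to=D, msg='resp')): A:[err,hello] B:[data] C:[req] D:[resp]
After 8 (send(from=A, to=D, msg='tick')): A:[err,hello] B:[data] C:[req] D:[resp,tick]
After 9 (process(A)): A:[hello] B:[data] C:[req] D:[resp,tick]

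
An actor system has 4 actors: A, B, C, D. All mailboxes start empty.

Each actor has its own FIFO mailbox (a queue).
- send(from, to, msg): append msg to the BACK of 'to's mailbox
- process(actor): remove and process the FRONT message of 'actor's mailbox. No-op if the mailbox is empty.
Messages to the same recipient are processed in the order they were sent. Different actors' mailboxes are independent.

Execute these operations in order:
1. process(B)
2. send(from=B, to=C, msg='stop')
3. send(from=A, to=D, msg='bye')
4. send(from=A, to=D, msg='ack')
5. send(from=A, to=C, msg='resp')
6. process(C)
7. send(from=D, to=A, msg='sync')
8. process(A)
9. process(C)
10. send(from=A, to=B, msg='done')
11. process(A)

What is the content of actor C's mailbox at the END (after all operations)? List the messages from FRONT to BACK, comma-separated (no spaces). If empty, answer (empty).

Answer: (empty)

Derivation:
After 1 (process(B)): A:[] B:[] C:[] D:[]
After 2 (send(from=B, to=C, msg='stop')): A:[] B:[] C:[stop] D:[]
After 3 (send(from=A, to=D, msg='bye')): A:[] B:[] C:[stop] D:[bye]
After 4 (send(from=A, to=D, msg='ack')): A:[] B:[] C:[stop] D:[bye,ack]
After 5 (send(from=A, to=C, msg='resp')): A:[] B:[] C:[stop,resp] D:[bye,ack]
After 6 (process(C)): A:[] B:[] C:[resp] D:[bye,ack]
After 7 (send(from=D, to=A, msg='sync')): A:[sync] B:[] C:[resp] D:[bye,ack]
After 8 (process(A)): A:[] B:[] C:[resp] D:[bye,ack]
After 9 (process(C)): A:[] B:[] C:[] D:[bye,ack]
After 10 (send(from=A, to=B, msg='done')): A:[] B:[done] C:[] D:[bye,ack]
After 11 (process(A)): A:[] B:[done] C:[] D:[bye,ack]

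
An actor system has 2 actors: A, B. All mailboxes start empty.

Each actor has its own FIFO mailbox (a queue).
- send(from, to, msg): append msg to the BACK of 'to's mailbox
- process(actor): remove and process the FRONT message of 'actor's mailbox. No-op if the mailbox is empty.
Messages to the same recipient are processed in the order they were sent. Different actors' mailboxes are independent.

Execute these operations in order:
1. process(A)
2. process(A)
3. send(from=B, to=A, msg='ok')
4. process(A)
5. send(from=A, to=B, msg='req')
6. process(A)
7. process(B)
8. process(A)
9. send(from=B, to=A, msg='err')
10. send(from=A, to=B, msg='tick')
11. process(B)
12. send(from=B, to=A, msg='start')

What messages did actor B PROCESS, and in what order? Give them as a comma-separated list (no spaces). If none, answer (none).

Answer: req,tick

Derivation:
After 1 (process(A)): A:[] B:[]
After 2 (process(A)): A:[] B:[]
After 3 (send(from=B, to=A, msg='ok')): A:[ok] B:[]
After 4 (process(A)): A:[] B:[]
After 5 (send(from=A, to=B, msg='req')): A:[] B:[req]
After 6 (process(A)): A:[] B:[req]
After 7 (process(B)): A:[] B:[]
After 8 (process(A)): A:[] B:[]
After 9 (send(from=B, to=A, msg='err')): A:[err] B:[]
After 10 (send(from=A, to=B, msg='tick')): A:[err] B:[tick]
After 11 (process(B)): A:[err] B:[]
After 12 (send(from=B, to=A, msg='start')): A:[err,start] B:[]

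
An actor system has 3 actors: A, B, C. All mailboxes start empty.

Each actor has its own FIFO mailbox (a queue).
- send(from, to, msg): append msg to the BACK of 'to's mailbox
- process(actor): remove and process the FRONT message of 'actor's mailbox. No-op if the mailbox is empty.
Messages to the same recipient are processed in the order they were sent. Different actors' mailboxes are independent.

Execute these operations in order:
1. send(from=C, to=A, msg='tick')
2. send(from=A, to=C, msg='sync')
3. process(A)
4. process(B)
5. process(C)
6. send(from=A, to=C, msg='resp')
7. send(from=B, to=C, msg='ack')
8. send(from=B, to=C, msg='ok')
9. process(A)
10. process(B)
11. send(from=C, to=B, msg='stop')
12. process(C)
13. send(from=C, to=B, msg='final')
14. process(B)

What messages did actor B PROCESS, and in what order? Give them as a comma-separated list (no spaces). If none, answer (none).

Answer: stop

Derivation:
After 1 (send(from=C, to=A, msg='tick')): A:[tick] B:[] C:[]
After 2 (send(from=A, to=C, msg='sync')): A:[tick] B:[] C:[sync]
After 3 (process(A)): A:[] B:[] C:[sync]
After 4 (process(B)): A:[] B:[] C:[sync]
After 5 (process(C)): A:[] B:[] C:[]
After 6 (send(from=A, to=C, msg='resp')): A:[] B:[] C:[resp]
After 7 (send(from=B, to=C, msg='ack')): A:[] B:[] C:[resp,ack]
After 8 (send(from=B, to=C, msg='ok')): A:[] B:[] C:[resp,ack,ok]
After 9 (process(A)): A:[] B:[] C:[resp,ack,ok]
After 10 (process(B)): A:[] B:[] C:[resp,ack,ok]
After 11 (send(from=C, to=B, msg='stop')): A:[] B:[stop] C:[resp,ack,ok]
After 12 (process(C)): A:[] B:[stop] C:[ack,ok]
After 13 (send(from=C, to=B, msg='final')): A:[] B:[stop,final] C:[ack,ok]
After 14 (process(B)): A:[] B:[final] C:[ack,ok]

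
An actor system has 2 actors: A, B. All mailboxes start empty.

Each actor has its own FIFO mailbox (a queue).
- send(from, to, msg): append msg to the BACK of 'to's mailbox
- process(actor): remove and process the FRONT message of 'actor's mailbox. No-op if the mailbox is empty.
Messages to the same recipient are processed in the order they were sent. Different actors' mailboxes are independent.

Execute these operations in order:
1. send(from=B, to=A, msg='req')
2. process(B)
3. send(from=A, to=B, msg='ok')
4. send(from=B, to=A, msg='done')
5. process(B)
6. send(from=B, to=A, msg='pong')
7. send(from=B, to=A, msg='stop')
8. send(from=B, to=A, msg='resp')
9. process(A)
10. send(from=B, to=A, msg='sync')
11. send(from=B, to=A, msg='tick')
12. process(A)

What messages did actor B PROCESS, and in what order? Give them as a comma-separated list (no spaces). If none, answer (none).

Answer: ok

Derivation:
After 1 (send(from=B, to=A, msg='req')): A:[req] B:[]
After 2 (process(B)): A:[req] B:[]
After 3 (send(from=A, to=B, msg='ok')): A:[req] B:[ok]
After 4 (send(from=B, to=A, msg='done')): A:[req,done] B:[ok]
After 5 (process(B)): A:[req,done] B:[]
After 6 (send(from=B, to=A, msg='pong')): A:[req,done,pong] B:[]
After 7 (send(from=B, to=A, msg='stop')): A:[req,done,pong,stop] B:[]
After 8 (send(from=B, to=A, msg='resp')): A:[req,done,pong,stop,resp] B:[]
After 9 (process(A)): A:[done,pong,stop,resp] B:[]
After 10 (send(from=B, to=A, msg='sync')): A:[done,pong,stop,resp,sync] B:[]
After 11 (send(from=B, to=A, msg='tick')): A:[done,pong,stop,resp,sync,tick] B:[]
After 12 (process(A)): A:[pong,stop,resp,sync,tick] B:[]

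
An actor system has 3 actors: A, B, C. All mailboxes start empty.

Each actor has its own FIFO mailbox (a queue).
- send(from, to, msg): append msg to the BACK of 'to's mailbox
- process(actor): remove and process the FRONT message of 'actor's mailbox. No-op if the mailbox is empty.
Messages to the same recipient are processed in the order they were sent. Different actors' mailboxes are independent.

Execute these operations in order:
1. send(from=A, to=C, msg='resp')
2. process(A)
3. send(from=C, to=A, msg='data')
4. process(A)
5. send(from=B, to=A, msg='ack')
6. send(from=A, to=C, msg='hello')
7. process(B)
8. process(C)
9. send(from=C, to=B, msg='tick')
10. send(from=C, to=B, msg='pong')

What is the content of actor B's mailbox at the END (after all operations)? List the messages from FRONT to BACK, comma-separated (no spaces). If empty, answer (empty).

Answer: tick,pong

Derivation:
After 1 (send(from=A, to=C, msg='resp')): A:[] B:[] C:[resp]
After 2 (process(A)): A:[] B:[] C:[resp]
After 3 (send(from=C, to=A, msg='data')): A:[data] B:[] C:[resp]
After 4 (process(A)): A:[] B:[] C:[resp]
After 5 (send(from=B, to=A, msg='ack')): A:[ack] B:[] C:[resp]
After 6 (send(from=A, to=C, msg='hello')): A:[ack] B:[] C:[resp,hello]
After 7 (process(B)): A:[ack] B:[] C:[resp,hello]
After 8 (process(C)): A:[ack] B:[] C:[hello]
After 9 (send(from=C, to=B, msg='tick')): A:[ack] B:[tick] C:[hello]
After 10 (send(from=C, to=B, msg='pong')): A:[ack] B:[tick,pong] C:[hello]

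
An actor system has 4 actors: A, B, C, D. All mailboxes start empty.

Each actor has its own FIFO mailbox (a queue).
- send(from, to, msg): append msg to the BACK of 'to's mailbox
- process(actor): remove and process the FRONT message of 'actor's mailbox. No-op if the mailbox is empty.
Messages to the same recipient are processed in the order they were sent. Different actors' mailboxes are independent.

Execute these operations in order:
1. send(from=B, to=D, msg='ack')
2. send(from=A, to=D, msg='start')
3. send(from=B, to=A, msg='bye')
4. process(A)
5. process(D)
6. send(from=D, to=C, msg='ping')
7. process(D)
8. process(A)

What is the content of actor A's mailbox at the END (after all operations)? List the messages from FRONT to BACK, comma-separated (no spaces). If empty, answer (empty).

Answer: (empty)

Derivation:
After 1 (send(from=B, to=D, msg='ack')): A:[] B:[] C:[] D:[ack]
After 2 (send(from=A, to=D, msg='start')): A:[] B:[] C:[] D:[ack,start]
After 3 (send(from=B, to=A, msg='bye')): A:[bye] B:[] C:[] D:[ack,start]
After 4 (process(A)): A:[] B:[] C:[] D:[ack,start]
After 5 (process(D)): A:[] B:[] C:[] D:[start]
After 6 (send(from=D, to=C, msg='ping')): A:[] B:[] C:[ping] D:[start]
After 7 (process(D)): A:[] B:[] C:[ping] D:[]
After 8 (process(A)): A:[] B:[] C:[ping] D:[]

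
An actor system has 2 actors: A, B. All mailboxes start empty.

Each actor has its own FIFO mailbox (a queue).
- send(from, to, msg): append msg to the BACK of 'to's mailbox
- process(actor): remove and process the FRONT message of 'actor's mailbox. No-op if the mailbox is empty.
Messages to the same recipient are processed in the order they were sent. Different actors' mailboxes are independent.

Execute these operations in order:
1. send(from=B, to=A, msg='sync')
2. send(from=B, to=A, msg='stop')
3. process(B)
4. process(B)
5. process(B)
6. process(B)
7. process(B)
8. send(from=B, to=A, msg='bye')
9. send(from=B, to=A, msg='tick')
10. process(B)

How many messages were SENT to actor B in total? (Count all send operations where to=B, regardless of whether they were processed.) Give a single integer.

Answer: 0

Derivation:
After 1 (send(from=B, to=A, msg='sync')): A:[sync] B:[]
After 2 (send(from=B, to=A, msg='stop')): A:[sync,stop] B:[]
After 3 (process(B)): A:[sync,stop] B:[]
After 4 (process(B)): A:[sync,stop] B:[]
After 5 (process(B)): A:[sync,stop] B:[]
After 6 (process(B)): A:[sync,stop] B:[]
After 7 (process(B)): A:[sync,stop] B:[]
After 8 (send(from=B, to=A, msg='bye')): A:[sync,stop,bye] B:[]
After 9 (send(from=B, to=A, msg='tick')): A:[sync,stop,bye,tick] B:[]
After 10 (process(B)): A:[sync,stop,bye,tick] B:[]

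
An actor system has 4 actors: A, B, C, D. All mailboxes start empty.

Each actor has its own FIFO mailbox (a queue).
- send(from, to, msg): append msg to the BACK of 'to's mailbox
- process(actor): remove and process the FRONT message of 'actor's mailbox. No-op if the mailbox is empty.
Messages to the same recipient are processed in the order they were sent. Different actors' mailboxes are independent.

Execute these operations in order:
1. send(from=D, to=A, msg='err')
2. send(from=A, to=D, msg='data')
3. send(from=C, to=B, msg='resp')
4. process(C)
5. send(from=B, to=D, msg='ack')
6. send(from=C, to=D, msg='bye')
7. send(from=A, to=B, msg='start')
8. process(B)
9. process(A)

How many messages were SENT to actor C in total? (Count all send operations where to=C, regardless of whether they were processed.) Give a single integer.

After 1 (send(from=D, to=A, msg='err')): A:[err] B:[] C:[] D:[]
After 2 (send(from=A, to=D, msg='data')): A:[err] B:[] C:[] D:[data]
After 3 (send(from=C, to=B, msg='resp')): A:[err] B:[resp] C:[] D:[data]
After 4 (process(C)): A:[err] B:[resp] C:[] D:[data]
After 5 (send(from=B, to=D, msg='ack')): A:[err] B:[resp] C:[] D:[data,ack]
After 6 (send(from=C, to=D, msg='bye')): A:[err] B:[resp] C:[] D:[data,ack,bye]
After 7 (send(from=A, to=B, msg='start')): A:[err] B:[resp,start] C:[] D:[data,ack,bye]
After 8 (process(B)): A:[err] B:[start] C:[] D:[data,ack,bye]
After 9 (process(A)): A:[] B:[start] C:[] D:[data,ack,bye]

Answer: 0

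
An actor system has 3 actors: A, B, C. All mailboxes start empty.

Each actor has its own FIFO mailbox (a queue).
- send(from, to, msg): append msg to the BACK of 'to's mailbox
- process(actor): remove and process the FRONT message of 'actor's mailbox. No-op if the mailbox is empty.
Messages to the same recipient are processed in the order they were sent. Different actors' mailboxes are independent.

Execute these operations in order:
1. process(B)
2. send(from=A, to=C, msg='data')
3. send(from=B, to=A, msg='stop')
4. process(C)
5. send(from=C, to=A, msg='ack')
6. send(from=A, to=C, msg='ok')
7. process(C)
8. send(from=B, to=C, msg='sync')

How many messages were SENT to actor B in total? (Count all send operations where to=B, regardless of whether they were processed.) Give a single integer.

Answer: 0

Derivation:
After 1 (process(B)): A:[] B:[] C:[]
After 2 (send(from=A, to=C, msg='data')): A:[] B:[] C:[data]
After 3 (send(from=B, to=A, msg='stop')): A:[stop] B:[] C:[data]
After 4 (process(C)): A:[stop] B:[] C:[]
After 5 (send(from=C, to=A, msg='ack')): A:[stop,ack] B:[] C:[]
After 6 (send(from=A, to=C, msg='ok')): A:[stop,ack] B:[] C:[ok]
After 7 (process(C)): A:[stop,ack] B:[] C:[]
After 8 (send(from=B, to=C, msg='sync')): A:[stop,ack] B:[] C:[sync]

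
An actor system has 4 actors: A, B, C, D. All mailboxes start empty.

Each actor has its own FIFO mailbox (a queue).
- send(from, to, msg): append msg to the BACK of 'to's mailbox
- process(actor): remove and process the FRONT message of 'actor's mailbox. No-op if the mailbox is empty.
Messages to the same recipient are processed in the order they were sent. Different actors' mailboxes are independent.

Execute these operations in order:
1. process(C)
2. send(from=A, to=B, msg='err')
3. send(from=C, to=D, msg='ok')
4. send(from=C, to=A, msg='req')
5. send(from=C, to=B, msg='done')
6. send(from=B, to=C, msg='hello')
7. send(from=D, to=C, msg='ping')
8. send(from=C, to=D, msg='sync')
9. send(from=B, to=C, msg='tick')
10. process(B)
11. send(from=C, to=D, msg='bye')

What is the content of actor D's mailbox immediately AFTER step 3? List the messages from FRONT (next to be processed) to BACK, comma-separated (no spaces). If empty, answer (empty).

After 1 (process(C)): A:[] B:[] C:[] D:[]
After 2 (send(from=A, to=B, msg='err')): A:[] B:[err] C:[] D:[]
After 3 (send(from=C, to=D, msg='ok')): A:[] B:[err] C:[] D:[ok]

ok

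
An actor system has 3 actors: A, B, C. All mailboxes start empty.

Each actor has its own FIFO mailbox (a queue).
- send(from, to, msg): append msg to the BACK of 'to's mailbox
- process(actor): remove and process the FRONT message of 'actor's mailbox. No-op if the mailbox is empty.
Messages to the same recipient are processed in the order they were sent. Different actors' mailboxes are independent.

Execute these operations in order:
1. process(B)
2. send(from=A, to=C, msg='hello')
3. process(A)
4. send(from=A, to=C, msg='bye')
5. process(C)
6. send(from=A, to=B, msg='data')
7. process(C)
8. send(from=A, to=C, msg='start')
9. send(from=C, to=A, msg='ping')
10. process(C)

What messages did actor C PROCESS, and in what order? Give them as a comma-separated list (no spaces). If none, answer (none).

After 1 (process(B)): A:[] B:[] C:[]
After 2 (send(from=A, to=C, msg='hello')): A:[] B:[] C:[hello]
After 3 (process(A)): A:[] B:[] C:[hello]
After 4 (send(from=A, to=C, msg='bye')): A:[] B:[] C:[hello,bye]
After 5 (process(C)): A:[] B:[] C:[bye]
After 6 (send(from=A, to=B, msg='data')): A:[] B:[data] C:[bye]
After 7 (process(C)): A:[] B:[data] C:[]
After 8 (send(from=A, to=C, msg='start')): A:[] B:[data] C:[start]
After 9 (send(from=C, to=A, msg='ping')): A:[ping] B:[data] C:[start]
After 10 (process(C)): A:[ping] B:[data] C:[]

Answer: hello,bye,start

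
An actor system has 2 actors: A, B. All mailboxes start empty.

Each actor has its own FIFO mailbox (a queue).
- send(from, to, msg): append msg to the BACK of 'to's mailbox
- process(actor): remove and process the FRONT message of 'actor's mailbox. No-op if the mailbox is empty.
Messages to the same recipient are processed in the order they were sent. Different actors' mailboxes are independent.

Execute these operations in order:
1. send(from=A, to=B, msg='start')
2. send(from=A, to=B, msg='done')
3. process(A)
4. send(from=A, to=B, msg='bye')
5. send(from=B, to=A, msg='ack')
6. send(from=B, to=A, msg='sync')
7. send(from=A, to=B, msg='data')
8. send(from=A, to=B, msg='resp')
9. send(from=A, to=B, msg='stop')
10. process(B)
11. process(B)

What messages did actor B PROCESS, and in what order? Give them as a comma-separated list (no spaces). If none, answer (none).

After 1 (send(from=A, to=B, msg='start')): A:[] B:[start]
After 2 (send(from=A, to=B, msg='done')): A:[] B:[start,done]
After 3 (process(A)): A:[] B:[start,done]
After 4 (send(from=A, to=B, msg='bye')): A:[] B:[start,done,bye]
After 5 (send(from=B, to=A, msg='ack')): A:[ack] B:[start,done,bye]
After 6 (send(from=B, to=A, msg='sync')): A:[ack,sync] B:[start,done,bye]
After 7 (send(from=A, to=B, msg='data')): A:[ack,sync] B:[start,done,bye,data]
After 8 (send(from=A, to=B, msg='resp')): A:[ack,sync] B:[start,done,bye,data,resp]
After 9 (send(from=A, to=B, msg='stop')): A:[ack,sync] B:[start,done,bye,data,resp,stop]
After 10 (process(B)): A:[ack,sync] B:[done,bye,data,resp,stop]
After 11 (process(B)): A:[ack,sync] B:[bye,data,resp,stop]

Answer: start,done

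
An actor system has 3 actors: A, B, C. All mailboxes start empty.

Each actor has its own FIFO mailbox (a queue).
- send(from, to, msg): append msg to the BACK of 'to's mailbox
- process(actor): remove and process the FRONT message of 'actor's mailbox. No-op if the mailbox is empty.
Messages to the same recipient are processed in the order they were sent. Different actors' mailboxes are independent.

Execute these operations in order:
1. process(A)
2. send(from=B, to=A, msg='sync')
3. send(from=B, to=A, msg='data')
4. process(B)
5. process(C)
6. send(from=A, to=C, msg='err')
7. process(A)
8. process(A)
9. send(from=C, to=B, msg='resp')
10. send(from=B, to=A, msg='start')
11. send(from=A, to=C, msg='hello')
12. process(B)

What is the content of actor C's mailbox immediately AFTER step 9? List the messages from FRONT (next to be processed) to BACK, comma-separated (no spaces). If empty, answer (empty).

After 1 (process(A)): A:[] B:[] C:[]
After 2 (send(from=B, to=A, msg='sync')): A:[sync] B:[] C:[]
After 3 (send(from=B, to=A, msg='data')): A:[sync,data] B:[] C:[]
After 4 (process(B)): A:[sync,data] B:[] C:[]
After 5 (process(C)): A:[sync,data] B:[] C:[]
After 6 (send(from=A, to=C, msg='err')): A:[sync,data] B:[] C:[err]
After 7 (process(A)): A:[data] B:[] C:[err]
After 8 (process(A)): A:[] B:[] C:[err]
After 9 (send(from=C, to=B, msg='resp')): A:[] B:[resp] C:[err]

err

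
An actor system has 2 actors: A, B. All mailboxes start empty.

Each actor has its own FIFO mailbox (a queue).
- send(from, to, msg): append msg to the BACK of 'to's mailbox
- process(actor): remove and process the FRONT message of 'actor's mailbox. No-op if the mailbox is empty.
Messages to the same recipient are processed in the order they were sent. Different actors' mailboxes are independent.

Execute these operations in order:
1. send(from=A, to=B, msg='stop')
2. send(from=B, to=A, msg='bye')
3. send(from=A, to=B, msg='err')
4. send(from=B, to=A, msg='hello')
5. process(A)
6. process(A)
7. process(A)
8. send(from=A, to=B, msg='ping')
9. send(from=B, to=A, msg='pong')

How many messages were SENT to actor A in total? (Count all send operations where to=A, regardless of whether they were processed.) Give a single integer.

Answer: 3

Derivation:
After 1 (send(from=A, to=B, msg='stop')): A:[] B:[stop]
After 2 (send(from=B, to=A, msg='bye')): A:[bye] B:[stop]
After 3 (send(from=A, to=B, msg='err')): A:[bye] B:[stop,err]
After 4 (send(from=B, to=A, msg='hello')): A:[bye,hello] B:[stop,err]
After 5 (process(A)): A:[hello] B:[stop,err]
After 6 (process(A)): A:[] B:[stop,err]
After 7 (process(A)): A:[] B:[stop,err]
After 8 (send(from=A, to=B, msg='ping')): A:[] B:[stop,err,ping]
After 9 (send(from=B, to=A, msg='pong')): A:[pong] B:[stop,err,ping]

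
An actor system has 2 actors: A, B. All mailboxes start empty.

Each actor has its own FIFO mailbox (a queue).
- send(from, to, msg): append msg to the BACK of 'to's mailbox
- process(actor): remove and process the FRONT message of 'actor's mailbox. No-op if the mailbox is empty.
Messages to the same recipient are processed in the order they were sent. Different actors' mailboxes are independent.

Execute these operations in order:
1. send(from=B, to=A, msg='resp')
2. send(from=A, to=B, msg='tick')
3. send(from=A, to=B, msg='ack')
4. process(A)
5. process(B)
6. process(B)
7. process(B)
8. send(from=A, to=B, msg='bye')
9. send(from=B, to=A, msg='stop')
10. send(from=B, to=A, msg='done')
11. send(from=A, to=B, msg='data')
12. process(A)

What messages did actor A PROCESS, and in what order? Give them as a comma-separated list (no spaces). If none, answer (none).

After 1 (send(from=B, to=A, msg='resp')): A:[resp] B:[]
After 2 (send(from=A, to=B, msg='tick')): A:[resp] B:[tick]
After 3 (send(from=A, to=B, msg='ack')): A:[resp] B:[tick,ack]
After 4 (process(A)): A:[] B:[tick,ack]
After 5 (process(B)): A:[] B:[ack]
After 6 (process(B)): A:[] B:[]
After 7 (process(B)): A:[] B:[]
After 8 (send(from=A, to=B, msg='bye')): A:[] B:[bye]
After 9 (send(from=B, to=A, msg='stop')): A:[stop] B:[bye]
After 10 (send(from=B, to=A, msg='done')): A:[stop,done] B:[bye]
After 11 (send(from=A, to=B, msg='data')): A:[stop,done] B:[bye,data]
After 12 (process(A)): A:[done] B:[bye,data]

Answer: resp,stop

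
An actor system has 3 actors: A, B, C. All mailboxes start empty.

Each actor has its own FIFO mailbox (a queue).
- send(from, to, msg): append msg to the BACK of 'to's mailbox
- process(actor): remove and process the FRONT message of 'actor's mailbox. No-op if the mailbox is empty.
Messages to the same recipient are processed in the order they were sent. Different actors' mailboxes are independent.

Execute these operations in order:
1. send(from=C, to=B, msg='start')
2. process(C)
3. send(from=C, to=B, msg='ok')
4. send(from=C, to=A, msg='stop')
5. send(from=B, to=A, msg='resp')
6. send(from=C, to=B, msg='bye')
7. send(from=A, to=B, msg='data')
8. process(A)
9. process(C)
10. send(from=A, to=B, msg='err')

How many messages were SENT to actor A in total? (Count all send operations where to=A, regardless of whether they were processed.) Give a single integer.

After 1 (send(from=C, to=B, msg='start')): A:[] B:[start] C:[]
After 2 (process(C)): A:[] B:[start] C:[]
After 3 (send(from=C, to=B, msg='ok')): A:[] B:[start,ok] C:[]
After 4 (send(from=C, to=A, msg='stop')): A:[stop] B:[start,ok] C:[]
After 5 (send(from=B, to=A, msg='resp')): A:[stop,resp] B:[start,ok] C:[]
After 6 (send(from=C, to=B, msg='bye')): A:[stop,resp] B:[start,ok,bye] C:[]
After 7 (send(from=A, to=B, msg='data')): A:[stop,resp] B:[start,ok,bye,data] C:[]
After 8 (process(A)): A:[resp] B:[start,ok,bye,data] C:[]
After 9 (process(C)): A:[resp] B:[start,ok,bye,data] C:[]
After 10 (send(from=A, to=B, msg='err')): A:[resp] B:[start,ok,bye,data,err] C:[]

Answer: 2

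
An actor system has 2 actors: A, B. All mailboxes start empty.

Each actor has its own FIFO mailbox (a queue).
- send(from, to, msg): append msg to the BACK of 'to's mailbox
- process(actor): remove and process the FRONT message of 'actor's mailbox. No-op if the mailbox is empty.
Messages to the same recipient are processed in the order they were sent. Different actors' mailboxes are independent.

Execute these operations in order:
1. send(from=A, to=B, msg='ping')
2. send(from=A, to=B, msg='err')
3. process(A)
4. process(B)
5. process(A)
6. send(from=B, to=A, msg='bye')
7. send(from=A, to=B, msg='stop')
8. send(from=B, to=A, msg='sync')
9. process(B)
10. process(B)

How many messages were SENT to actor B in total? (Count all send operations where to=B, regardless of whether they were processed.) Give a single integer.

After 1 (send(from=A, to=B, msg='ping')): A:[] B:[ping]
After 2 (send(from=A, to=B, msg='err')): A:[] B:[ping,err]
After 3 (process(A)): A:[] B:[ping,err]
After 4 (process(B)): A:[] B:[err]
After 5 (process(A)): A:[] B:[err]
After 6 (send(from=B, to=A, msg='bye')): A:[bye] B:[err]
After 7 (send(from=A, to=B, msg='stop')): A:[bye] B:[err,stop]
After 8 (send(from=B, to=A, msg='sync')): A:[bye,sync] B:[err,stop]
After 9 (process(B)): A:[bye,sync] B:[stop]
After 10 (process(B)): A:[bye,sync] B:[]

Answer: 3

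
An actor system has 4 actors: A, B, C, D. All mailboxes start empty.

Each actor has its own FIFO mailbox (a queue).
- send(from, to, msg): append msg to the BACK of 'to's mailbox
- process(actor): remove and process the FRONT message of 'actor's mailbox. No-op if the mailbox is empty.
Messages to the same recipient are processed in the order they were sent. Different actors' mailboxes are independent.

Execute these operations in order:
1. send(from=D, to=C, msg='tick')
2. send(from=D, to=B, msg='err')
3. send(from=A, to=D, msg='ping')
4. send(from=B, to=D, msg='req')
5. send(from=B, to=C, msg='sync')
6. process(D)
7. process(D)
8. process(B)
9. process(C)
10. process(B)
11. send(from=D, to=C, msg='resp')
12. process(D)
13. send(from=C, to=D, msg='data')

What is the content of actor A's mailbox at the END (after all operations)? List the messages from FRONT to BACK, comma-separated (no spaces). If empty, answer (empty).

Answer: (empty)

Derivation:
After 1 (send(from=D, to=C, msg='tick')): A:[] B:[] C:[tick] D:[]
After 2 (send(from=D, to=B, msg='err')): A:[] B:[err] C:[tick] D:[]
After 3 (send(from=A, to=D, msg='ping')): A:[] B:[err] C:[tick] D:[ping]
After 4 (send(from=B, to=D, msg='req')): A:[] B:[err] C:[tick] D:[ping,req]
After 5 (send(from=B, to=C, msg='sync')): A:[] B:[err] C:[tick,sync] D:[ping,req]
After 6 (process(D)): A:[] B:[err] C:[tick,sync] D:[req]
After 7 (process(D)): A:[] B:[err] C:[tick,sync] D:[]
After 8 (process(B)): A:[] B:[] C:[tick,sync] D:[]
After 9 (process(C)): A:[] B:[] C:[sync] D:[]
After 10 (process(B)): A:[] B:[] C:[sync] D:[]
After 11 (send(from=D, to=C, msg='resp')): A:[] B:[] C:[sync,resp] D:[]
After 12 (process(D)): A:[] B:[] C:[sync,resp] D:[]
After 13 (send(from=C, to=D, msg='data')): A:[] B:[] C:[sync,resp] D:[data]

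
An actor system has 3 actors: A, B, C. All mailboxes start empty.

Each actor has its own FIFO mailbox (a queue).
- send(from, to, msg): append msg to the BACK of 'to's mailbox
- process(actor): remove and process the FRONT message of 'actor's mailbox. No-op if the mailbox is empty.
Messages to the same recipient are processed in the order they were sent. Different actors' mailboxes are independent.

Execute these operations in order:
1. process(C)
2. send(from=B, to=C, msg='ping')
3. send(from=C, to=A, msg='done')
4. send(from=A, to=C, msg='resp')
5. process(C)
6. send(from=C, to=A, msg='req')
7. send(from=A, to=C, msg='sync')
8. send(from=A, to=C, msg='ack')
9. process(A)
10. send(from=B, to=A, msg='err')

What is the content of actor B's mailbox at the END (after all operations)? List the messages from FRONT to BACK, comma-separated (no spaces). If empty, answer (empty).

Answer: (empty)

Derivation:
After 1 (process(C)): A:[] B:[] C:[]
After 2 (send(from=B, to=C, msg='ping')): A:[] B:[] C:[ping]
After 3 (send(from=C, to=A, msg='done')): A:[done] B:[] C:[ping]
After 4 (send(from=A, to=C, msg='resp')): A:[done] B:[] C:[ping,resp]
After 5 (process(C)): A:[done] B:[] C:[resp]
After 6 (send(from=C, to=A, msg='req')): A:[done,req] B:[] C:[resp]
After 7 (send(from=A, to=C, msg='sync')): A:[done,req] B:[] C:[resp,sync]
After 8 (send(from=A, to=C, msg='ack')): A:[done,req] B:[] C:[resp,sync,ack]
After 9 (process(A)): A:[req] B:[] C:[resp,sync,ack]
After 10 (send(from=B, to=A, msg='err')): A:[req,err] B:[] C:[resp,sync,ack]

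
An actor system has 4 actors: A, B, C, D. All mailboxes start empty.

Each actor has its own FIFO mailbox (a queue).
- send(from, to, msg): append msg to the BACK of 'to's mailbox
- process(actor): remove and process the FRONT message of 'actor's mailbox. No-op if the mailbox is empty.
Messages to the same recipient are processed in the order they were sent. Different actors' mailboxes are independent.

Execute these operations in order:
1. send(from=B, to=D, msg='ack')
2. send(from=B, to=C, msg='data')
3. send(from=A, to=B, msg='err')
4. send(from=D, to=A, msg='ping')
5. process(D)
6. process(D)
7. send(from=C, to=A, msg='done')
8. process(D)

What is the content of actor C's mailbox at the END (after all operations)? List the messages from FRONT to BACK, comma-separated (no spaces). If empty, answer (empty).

Answer: data

Derivation:
After 1 (send(from=B, to=D, msg='ack')): A:[] B:[] C:[] D:[ack]
After 2 (send(from=B, to=C, msg='data')): A:[] B:[] C:[data] D:[ack]
After 3 (send(from=A, to=B, msg='err')): A:[] B:[err] C:[data] D:[ack]
After 4 (send(from=D, to=A, msg='ping')): A:[ping] B:[err] C:[data] D:[ack]
After 5 (process(D)): A:[ping] B:[err] C:[data] D:[]
After 6 (process(D)): A:[ping] B:[err] C:[data] D:[]
After 7 (send(from=C, to=A, msg='done')): A:[ping,done] B:[err] C:[data] D:[]
After 8 (process(D)): A:[ping,done] B:[err] C:[data] D:[]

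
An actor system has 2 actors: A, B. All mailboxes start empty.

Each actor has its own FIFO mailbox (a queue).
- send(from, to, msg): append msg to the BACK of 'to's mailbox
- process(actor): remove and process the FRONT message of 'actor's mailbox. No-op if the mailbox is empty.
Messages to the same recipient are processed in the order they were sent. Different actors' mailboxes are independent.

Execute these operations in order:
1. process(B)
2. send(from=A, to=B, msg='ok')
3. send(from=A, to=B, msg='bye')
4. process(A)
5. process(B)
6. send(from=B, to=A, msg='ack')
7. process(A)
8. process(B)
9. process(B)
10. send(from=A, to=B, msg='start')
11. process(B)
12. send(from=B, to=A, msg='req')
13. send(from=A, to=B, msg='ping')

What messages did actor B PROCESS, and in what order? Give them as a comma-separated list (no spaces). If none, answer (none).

After 1 (process(B)): A:[] B:[]
After 2 (send(from=A, to=B, msg='ok')): A:[] B:[ok]
After 3 (send(from=A, to=B, msg='bye')): A:[] B:[ok,bye]
After 4 (process(A)): A:[] B:[ok,bye]
After 5 (process(B)): A:[] B:[bye]
After 6 (send(from=B, to=A, msg='ack')): A:[ack] B:[bye]
After 7 (process(A)): A:[] B:[bye]
After 8 (process(B)): A:[] B:[]
After 9 (process(B)): A:[] B:[]
After 10 (send(from=A, to=B, msg='start')): A:[] B:[start]
After 11 (process(B)): A:[] B:[]
After 12 (send(from=B, to=A, msg='req')): A:[req] B:[]
After 13 (send(from=A, to=B, msg='ping')): A:[req] B:[ping]

Answer: ok,bye,start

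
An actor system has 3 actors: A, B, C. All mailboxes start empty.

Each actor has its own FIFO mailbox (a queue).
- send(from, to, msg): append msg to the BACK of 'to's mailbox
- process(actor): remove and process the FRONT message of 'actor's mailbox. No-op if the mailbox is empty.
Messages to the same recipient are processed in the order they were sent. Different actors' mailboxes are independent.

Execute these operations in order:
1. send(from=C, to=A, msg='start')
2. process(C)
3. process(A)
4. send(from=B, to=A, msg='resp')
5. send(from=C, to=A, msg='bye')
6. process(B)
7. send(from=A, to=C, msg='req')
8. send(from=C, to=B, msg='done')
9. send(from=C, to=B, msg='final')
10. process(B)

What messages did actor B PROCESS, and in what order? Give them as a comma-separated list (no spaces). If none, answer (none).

Answer: done

Derivation:
After 1 (send(from=C, to=A, msg='start')): A:[start] B:[] C:[]
After 2 (process(C)): A:[start] B:[] C:[]
After 3 (process(A)): A:[] B:[] C:[]
After 4 (send(from=B, to=A, msg='resp')): A:[resp] B:[] C:[]
After 5 (send(from=C, to=A, msg='bye')): A:[resp,bye] B:[] C:[]
After 6 (process(B)): A:[resp,bye] B:[] C:[]
After 7 (send(from=A, to=C, msg='req')): A:[resp,bye] B:[] C:[req]
After 8 (send(from=C, to=B, msg='done')): A:[resp,bye] B:[done] C:[req]
After 9 (send(from=C, to=B, msg='final')): A:[resp,bye] B:[done,final] C:[req]
After 10 (process(B)): A:[resp,bye] B:[final] C:[req]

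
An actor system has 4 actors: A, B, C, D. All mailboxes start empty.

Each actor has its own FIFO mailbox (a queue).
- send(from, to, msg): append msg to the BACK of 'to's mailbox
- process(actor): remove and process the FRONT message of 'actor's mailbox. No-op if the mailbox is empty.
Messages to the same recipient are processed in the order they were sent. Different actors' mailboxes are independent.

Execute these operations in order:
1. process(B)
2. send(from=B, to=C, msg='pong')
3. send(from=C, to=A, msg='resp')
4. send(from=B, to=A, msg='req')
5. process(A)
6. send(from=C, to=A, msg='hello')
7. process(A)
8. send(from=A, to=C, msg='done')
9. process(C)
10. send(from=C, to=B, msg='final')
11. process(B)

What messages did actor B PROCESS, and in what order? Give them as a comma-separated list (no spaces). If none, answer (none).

After 1 (process(B)): A:[] B:[] C:[] D:[]
After 2 (send(from=B, to=C, msg='pong')): A:[] B:[] C:[pong] D:[]
After 3 (send(from=C, to=A, msg='resp')): A:[resp] B:[] C:[pong] D:[]
After 4 (send(from=B, to=A, msg='req')): A:[resp,req] B:[] C:[pong] D:[]
After 5 (process(A)): A:[req] B:[] C:[pong] D:[]
After 6 (send(from=C, to=A, msg='hello')): A:[req,hello] B:[] C:[pong] D:[]
After 7 (process(A)): A:[hello] B:[] C:[pong] D:[]
After 8 (send(from=A, to=C, msg='done')): A:[hello] B:[] C:[pong,done] D:[]
After 9 (process(C)): A:[hello] B:[] C:[done] D:[]
After 10 (send(from=C, to=B, msg='final')): A:[hello] B:[final] C:[done] D:[]
After 11 (process(B)): A:[hello] B:[] C:[done] D:[]

Answer: final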